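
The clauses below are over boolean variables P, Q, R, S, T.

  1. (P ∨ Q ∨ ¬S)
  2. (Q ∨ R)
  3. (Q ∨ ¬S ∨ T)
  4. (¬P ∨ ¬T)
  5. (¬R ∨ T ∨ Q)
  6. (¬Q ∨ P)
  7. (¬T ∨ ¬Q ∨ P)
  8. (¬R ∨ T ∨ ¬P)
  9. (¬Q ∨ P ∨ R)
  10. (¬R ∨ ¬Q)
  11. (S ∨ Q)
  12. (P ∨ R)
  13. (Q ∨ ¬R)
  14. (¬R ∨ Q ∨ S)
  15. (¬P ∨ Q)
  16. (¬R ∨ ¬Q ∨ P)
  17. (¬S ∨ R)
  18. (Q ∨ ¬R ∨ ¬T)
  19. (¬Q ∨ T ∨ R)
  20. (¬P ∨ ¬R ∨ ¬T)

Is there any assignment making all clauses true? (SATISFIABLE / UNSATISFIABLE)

UNSATISFIABLE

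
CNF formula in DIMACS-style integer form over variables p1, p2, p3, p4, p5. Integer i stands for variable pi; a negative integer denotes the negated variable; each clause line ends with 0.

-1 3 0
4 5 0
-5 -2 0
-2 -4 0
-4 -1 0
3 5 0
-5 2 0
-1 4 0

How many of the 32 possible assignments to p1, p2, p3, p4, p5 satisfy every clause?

The models are:
  p1=F p2=F p3=T p4=T p5=F
Count: 1.

1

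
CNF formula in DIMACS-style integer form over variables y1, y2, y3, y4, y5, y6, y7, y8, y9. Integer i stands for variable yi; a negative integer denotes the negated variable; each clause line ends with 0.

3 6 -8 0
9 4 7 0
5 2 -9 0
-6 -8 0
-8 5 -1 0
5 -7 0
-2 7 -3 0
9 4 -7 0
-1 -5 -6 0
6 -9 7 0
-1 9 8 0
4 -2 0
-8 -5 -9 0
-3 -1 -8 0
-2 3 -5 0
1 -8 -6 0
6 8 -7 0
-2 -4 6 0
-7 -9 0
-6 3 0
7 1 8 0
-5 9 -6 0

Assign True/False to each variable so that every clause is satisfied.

y1=F, y2=F, y3=T, y4=T, y5=T, y6=F, y7=F, y8=T, y9=F

Check each clause:
  1. (¬y8 ∨ y3 ∨ y6) — y3 is true.
  2. (y7 ∨ y9 ∨ y4) — y4 is true.
  3. (y2 ∨ ¬y9 ∨ y5) — y5 is true.
  4. (¬y6 ∨ ¬y8) — ¬y6 is true.
  5. (y5 ∨ ¬y1 ∨ ¬y8) — y5 is true.
  6. (y5 ∨ ¬y7) — ¬y7 is true.
  7. (y7 ∨ ¬y2 ∨ ¬y3) — ¬y2 is true.
  8. (y9 ∨ y4 ∨ ¬y7) — y4 is true.
  9. (¬y1 ∨ ¬y5 ∨ ¬y6) — ¬y6 is true.
  10. (y7 ∨ y6 ∨ ¬y9) — ¬y9 is true.
  11. (¬y1 ∨ y8 ∨ y9) — y8 is true.
  12. (¬y2 ∨ y4) — y4 is true.
  13. (¬y8 ∨ ¬y9 ∨ ¬y5) — ¬y9 is true.
  14. (¬y8 ∨ ¬y3 ∨ ¬y1) — ¬y1 is true.
  15. (y3 ∨ ¬y5 ∨ ¬y2) — y3 is true.
  16. (¬y8 ∨ y1 ∨ ¬y6) — ¬y6 is true.
  17. (y8 ∨ ¬y7 ∨ y6) — y8 is true.
  18. (¬y4 ∨ y6 ∨ ¬y2) — ¬y2 is true.
  19. (¬y7 ∨ ¬y9) — ¬y7 is true.
  20. (¬y6 ∨ y3) — ¬y6 is true.
  21. (y7 ∨ y8 ∨ y1) — y8 is true.
  22. (¬y5 ∨ ¬y6 ∨ y9) — ¬y6 is true.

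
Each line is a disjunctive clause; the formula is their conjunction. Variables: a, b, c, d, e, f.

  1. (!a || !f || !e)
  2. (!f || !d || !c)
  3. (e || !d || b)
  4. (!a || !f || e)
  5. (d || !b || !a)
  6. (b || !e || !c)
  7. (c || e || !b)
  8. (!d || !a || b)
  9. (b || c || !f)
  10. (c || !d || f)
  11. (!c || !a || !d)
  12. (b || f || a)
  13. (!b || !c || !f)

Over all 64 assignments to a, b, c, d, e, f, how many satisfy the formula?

11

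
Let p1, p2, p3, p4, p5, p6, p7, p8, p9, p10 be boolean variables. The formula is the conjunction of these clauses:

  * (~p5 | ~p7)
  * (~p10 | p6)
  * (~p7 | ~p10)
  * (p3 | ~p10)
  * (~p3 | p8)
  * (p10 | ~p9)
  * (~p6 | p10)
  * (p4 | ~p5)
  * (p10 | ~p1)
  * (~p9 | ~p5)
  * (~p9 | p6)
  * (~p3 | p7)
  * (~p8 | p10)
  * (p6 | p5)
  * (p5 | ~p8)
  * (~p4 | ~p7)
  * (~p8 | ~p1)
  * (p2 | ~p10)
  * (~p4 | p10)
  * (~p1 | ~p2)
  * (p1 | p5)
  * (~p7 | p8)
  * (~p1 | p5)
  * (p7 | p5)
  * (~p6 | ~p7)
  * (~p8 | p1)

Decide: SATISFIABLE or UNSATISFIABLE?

UNSATISFIABLE

p10 = True:
  propagation gives p6=True, p7=False, p3=True; an empty clause results — contradiction.
p10 = False:
  propagation gives p9=False, p6=False, p1=False, p8=False; an empty clause results — contradiction.
Every branch closes, so no satisfying assignment exists.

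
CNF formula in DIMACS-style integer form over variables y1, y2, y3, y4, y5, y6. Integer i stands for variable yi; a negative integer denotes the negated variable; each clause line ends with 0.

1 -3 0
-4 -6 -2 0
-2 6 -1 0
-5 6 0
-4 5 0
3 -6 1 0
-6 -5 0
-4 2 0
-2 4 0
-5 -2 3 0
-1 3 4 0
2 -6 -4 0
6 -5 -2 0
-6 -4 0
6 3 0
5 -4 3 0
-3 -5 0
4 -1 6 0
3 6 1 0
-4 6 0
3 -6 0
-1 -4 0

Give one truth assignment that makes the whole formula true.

y1 = T  y2 = F  y3 = T  y4 = F  y5 = F  y6 = T

Check each clause:
  1. (y1 ∨ ¬y3) — y1 is true.
  2. (¬y4 ∨ ¬y6 ∨ ¬y2) — ¬y4 is true.
  3. (¬y1 ∨ ¬y2 ∨ y6) — ¬y2 is true.
  4. (¬y5 ∨ y6) — ¬y5 is true.
  5. (y5 ∨ ¬y4) — ¬y4 is true.
  6. (y1 ∨ y3 ∨ ¬y6) — y1 is true.
  7. (¬y6 ∨ ¬y5) — ¬y5 is true.
  8. (¬y4 ∨ y2) — ¬y4 is true.
  9. (¬y2 ∨ y4) — ¬y2 is true.
  10. (y3 ∨ ¬y2 ∨ ¬y5) — y3 is true.
  11. (y4 ∨ y3 ∨ ¬y1) — y3 is true.
  12. (¬y6 ∨ y2 ∨ ¬y4) — ¬y4 is true.
  13. (¬y5 ∨ ¬y2 ∨ y6) — ¬y5 is true.
  14. (¬y6 ∨ ¬y4) — ¬y4 is true.
  15. (y6 ∨ y3) — y3 is true.
  16. (¬y4 ∨ y5 ∨ y3) — y3 is true.
  17. (¬y3 ∨ ¬y5) — ¬y5 is true.
  18. (y4 ∨ ¬y1 ∨ y6) — y6 is true.
  19. (y6 ∨ y3 ∨ y1) — y1 is true.
  20. (y6 ∨ ¬y4) — ¬y4 is true.
  21. (¬y6 ∨ y3) — y3 is true.
  22. (¬y4 ∨ ¬y1) — ¬y4 is true.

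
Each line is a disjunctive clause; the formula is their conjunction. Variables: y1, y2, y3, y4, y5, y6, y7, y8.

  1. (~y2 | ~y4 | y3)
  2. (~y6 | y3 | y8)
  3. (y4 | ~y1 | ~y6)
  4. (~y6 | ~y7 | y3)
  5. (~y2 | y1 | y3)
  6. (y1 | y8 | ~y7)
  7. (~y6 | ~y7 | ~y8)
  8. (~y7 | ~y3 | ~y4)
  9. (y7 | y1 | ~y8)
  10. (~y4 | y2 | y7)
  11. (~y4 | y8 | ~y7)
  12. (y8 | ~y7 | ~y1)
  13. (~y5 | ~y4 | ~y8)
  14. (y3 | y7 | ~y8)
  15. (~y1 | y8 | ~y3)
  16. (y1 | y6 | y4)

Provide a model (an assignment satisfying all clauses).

y1=T, y2=F, y3=F, y4=F, y5=F, y6=F, y7=T, y8=T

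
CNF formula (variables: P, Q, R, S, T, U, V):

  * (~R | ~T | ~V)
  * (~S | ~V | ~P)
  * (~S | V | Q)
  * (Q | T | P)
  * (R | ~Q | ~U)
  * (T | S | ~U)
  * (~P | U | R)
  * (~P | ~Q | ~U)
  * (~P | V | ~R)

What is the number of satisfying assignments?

Case analysis on P and Q:
  P=T, Q=T: remaining (R,S,T,U,V) ∈ {(T,F,F,F,T)} — 1.
  P=T, Q=F: remaining (R,S,T,U,V) ∈ {(F,F,T,T,F); (F,F,T,T,T); (T,F,F,F,T)} — 3.
  P=F, Q=T: 18 of the 32 assignments to (R,S,T,U,V) work.
  P=F, Q=F: U free; 4 ways for (R,S,T,V) × 2^1 = 8.
Total: 1 + 3 + 18 + 8 = 30.

30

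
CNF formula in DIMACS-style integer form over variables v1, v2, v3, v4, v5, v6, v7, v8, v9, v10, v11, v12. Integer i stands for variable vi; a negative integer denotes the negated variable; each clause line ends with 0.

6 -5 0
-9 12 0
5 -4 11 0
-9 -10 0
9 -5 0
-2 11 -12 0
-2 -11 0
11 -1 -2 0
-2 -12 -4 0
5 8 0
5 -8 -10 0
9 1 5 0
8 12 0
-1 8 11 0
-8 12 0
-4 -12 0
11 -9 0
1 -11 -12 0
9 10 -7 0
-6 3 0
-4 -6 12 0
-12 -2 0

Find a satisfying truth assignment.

v1=1, v2=0, v3=0, v4=0, v5=0, v6=0, v7=1, v8=1, v9=1, v10=0, v11=1, v12=1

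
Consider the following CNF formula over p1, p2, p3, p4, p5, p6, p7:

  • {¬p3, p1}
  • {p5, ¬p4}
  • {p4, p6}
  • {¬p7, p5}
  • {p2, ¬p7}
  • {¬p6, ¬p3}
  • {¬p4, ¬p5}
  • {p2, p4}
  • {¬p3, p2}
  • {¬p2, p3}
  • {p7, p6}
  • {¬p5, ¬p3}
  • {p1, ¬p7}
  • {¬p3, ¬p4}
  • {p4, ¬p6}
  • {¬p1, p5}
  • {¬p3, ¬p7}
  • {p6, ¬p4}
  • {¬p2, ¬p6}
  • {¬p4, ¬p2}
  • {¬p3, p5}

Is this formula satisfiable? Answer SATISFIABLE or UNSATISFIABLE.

p3 = True:
  propagation gives p1=True, p6=False, p4=True; an empty clause results — contradiction.
p3 = False:
  propagation gives p2=False, p7=False, p4=True, p5=True; an empty clause results — contradiction.
Every branch closes, so no satisfying assignment exists.

UNSATISFIABLE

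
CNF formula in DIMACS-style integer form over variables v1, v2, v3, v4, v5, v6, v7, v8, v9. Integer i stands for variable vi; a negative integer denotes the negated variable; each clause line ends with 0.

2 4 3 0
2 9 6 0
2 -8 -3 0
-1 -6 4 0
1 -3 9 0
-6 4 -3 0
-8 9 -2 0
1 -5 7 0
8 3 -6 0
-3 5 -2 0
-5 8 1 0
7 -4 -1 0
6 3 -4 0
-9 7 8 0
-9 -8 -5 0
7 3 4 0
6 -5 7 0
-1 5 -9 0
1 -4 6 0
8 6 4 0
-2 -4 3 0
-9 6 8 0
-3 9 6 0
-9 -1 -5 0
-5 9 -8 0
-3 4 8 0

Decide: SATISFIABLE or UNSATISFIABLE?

Pure literal: v7 appears only positively; assign v7 = True.
Branch on v1: take v1 = False.
Try v2 = True.
For the remaining variables, v3 = False, v4 = False, v5 = False, v6 = True, v8 = True, v9 = True works.
Every clause has at least one true literal under this assignment.
So v1=0, v2=1, v3=0, v4=0, v5=0, v6=1, v7=1, v8=1, v9=1 is a satisfying assignment.

SATISFIABLE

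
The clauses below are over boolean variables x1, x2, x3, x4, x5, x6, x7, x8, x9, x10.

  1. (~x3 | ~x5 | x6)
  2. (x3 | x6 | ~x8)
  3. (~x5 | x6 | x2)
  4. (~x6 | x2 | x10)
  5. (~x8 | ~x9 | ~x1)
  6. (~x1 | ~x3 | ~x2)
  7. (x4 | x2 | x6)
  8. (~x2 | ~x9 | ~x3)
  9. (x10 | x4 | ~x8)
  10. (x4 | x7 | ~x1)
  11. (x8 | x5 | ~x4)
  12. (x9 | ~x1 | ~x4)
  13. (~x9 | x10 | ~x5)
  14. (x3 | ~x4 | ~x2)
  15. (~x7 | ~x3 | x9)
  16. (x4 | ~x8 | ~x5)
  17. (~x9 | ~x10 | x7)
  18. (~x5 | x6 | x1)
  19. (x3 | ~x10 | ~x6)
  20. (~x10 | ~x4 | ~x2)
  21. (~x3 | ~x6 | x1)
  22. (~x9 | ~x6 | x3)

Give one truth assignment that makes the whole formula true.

Set x1 = False and propagate.
Try x2 = False.
The remaining clauses are satisfied by x3 = True, x4 = True, x5 = False, x6 = False, x7 = True, x8 = True, x9 = True, x10 = True.
Every clause has at least one true literal under this assignment.

x1=False, x2=False, x3=True, x4=True, x5=False, x6=False, x7=True, x8=True, x9=True, x10=True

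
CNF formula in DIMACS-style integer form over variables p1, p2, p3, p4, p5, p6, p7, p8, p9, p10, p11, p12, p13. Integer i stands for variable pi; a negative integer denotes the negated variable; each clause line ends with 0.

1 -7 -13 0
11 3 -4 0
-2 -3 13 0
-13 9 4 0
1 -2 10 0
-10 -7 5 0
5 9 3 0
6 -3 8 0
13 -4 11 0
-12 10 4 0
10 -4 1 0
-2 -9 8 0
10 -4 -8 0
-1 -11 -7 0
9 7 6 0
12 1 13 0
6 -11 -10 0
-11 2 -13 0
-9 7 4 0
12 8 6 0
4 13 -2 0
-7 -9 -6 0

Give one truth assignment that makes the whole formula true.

Pure literal: p5 appears only positively; assign p5 = True.
Branch on p1: take p1 = True.
Set p2 = False and propagate.
Branch on p3: take p3 = True.
For the remaining variables, p4 = True, p6 = True, p7 = False, p8 = False, p9 = False, p10 = False, p11 = False, p12 = False, p13 = True works.
Every clause has at least one true literal under this assignment.

p1=T  p2=F  p3=T  p4=T  p5=T  p6=T  p7=F  p8=F  p9=F  p10=F  p11=F  p12=F  p13=T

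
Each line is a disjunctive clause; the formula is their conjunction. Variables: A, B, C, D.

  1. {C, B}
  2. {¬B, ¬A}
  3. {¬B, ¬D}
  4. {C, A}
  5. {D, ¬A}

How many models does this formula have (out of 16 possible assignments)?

4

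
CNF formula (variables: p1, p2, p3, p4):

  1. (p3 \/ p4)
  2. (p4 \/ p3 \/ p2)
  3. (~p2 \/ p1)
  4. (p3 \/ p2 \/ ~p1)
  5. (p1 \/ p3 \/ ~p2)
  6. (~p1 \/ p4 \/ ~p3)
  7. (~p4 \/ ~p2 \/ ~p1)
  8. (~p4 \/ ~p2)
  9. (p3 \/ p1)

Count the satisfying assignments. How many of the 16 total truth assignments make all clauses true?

Satisfying assignments:
  p1=F p2=F p3=T p4=F
  p1=F p2=F p3=T p4=T
  p1=T p2=F p3=T p4=T
Count: 3.

3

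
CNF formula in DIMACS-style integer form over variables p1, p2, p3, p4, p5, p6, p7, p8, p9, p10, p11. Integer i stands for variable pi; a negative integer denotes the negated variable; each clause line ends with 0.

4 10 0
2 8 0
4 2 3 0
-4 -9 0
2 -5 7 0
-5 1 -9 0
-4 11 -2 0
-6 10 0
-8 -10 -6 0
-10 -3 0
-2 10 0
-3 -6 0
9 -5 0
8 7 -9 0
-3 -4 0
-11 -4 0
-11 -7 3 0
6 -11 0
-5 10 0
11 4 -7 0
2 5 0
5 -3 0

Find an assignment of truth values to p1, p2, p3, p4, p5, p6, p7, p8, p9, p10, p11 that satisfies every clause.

p1 = False, p2 = True, p3 = False, p4 = False, p5 = False, p6 = False, p7 = False, p8 = True, p9 = True, p10 = True, p11 = False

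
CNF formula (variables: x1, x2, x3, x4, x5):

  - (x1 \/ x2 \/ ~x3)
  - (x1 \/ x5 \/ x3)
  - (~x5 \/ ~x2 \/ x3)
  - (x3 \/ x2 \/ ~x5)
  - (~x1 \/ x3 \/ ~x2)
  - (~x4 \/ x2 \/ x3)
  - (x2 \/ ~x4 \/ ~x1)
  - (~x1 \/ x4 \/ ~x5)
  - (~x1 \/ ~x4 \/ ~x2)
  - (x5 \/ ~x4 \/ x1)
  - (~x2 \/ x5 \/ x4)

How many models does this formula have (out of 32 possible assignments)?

4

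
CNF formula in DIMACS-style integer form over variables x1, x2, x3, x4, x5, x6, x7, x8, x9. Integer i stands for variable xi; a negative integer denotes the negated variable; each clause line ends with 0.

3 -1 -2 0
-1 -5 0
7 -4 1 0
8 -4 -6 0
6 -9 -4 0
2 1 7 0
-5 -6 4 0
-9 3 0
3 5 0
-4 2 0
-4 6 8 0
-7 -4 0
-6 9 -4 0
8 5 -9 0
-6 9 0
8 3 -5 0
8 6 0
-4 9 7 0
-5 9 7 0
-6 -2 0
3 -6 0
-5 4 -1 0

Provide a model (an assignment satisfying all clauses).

x1 = True, x2 = False, x3 = True, x4 = False, x5 = False, x6 = True, x7 = True, x8 = True, x9 = True

x3 occurs only positively in the remaining clauses — set x3 = True.
Pure literal: x8 appears only positively; assign x8 = True.
Set x1 = True and propagate.
  then x5 is forced to False.
Branch on x2: take x2 = False.
  then x4 is forced to False.
Try x6 = True.
  then x9 is forced to True.
x7 is now unconstrained; take x7 = True.
Check each clause:
  1. (x3 \/ ~x2 \/ ~x1) — x3 is true.
  2. (~x1 \/ ~x5) — ~x5 is true.
  3. (x1 \/ ~x4 \/ x7) — x1 is true.
  4. (~x6 \/ x8 \/ ~x4) — x8 is true.
  5. (~x4 \/ x6 \/ ~x9) — ~x4 is true.
  6. (x2 \/ x7 \/ x1) — x1 is true.
  7. (~x5 \/ x4 \/ ~x6) — ~x5 is true.
  8. (~x9 \/ x3) — x3 is true.
  9. (x3 \/ x5) — x3 is true.
  10. (x2 \/ ~x4) — ~x4 is true.
  11. (x6 \/ ~x4 \/ x8) — x8 is true.
  12. (~x4 \/ ~x7) — ~x4 is true.
  13. (x9 \/ ~x6 \/ ~x4) — x9 is true.
  14. (x8 \/ ~x9 \/ x5) — x8 is true.
  15. (x9 \/ ~x6) — x9 is true.
  16. (x8 \/ x3 \/ ~x5) — x8 is true.
  17. (x8 \/ x6) — x8 is true.
  18. (~x4 \/ x9 \/ x7) — x9 is true.
  19. (x7 \/ ~x5 \/ x9) — x9 is true.
  20. (~x6 \/ ~x2) — ~x2 is true.
  21. (x3 \/ ~x6) — x3 is true.
  22. (~x1 \/ ~x5 \/ x4) — ~x5 is true.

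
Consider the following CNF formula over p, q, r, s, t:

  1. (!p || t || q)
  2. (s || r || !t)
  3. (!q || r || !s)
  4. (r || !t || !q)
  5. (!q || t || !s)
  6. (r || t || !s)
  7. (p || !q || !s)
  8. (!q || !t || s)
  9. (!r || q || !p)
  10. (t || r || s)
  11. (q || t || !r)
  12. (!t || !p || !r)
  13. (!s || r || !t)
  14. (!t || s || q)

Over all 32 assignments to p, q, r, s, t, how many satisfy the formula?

3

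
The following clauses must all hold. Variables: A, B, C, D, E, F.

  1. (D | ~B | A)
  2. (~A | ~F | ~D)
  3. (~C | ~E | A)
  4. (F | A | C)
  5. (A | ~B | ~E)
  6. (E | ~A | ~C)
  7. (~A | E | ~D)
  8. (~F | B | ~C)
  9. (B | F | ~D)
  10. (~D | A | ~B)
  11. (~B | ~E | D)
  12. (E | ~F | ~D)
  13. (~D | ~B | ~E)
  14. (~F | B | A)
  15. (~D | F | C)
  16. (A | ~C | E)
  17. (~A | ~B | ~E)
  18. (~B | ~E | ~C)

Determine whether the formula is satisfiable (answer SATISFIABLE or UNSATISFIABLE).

SATISFIABLE

Set A = True and propagate.
The remaining clauses are satisfied by B = False, C = False, D = False, E = True, F = False.
So A = T, B = F, C = F, D = F, E = T, F = F is a satisfying assignment.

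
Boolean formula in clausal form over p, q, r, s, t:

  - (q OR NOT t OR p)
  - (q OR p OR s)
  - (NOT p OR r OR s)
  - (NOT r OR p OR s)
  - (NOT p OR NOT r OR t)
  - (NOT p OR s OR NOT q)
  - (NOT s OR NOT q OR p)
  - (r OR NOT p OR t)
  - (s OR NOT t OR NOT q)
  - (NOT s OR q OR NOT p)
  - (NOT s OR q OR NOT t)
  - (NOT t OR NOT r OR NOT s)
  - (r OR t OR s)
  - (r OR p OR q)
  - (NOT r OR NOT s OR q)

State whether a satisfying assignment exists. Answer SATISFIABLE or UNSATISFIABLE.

SATISFIABLE

Set p = True and propagate.
Set q = False and propagate.
  then s is forced to False.
  then r is forced to True.
  then t is forced to True.
So p=True  q=False  r=True  s=False  t=True is a satisfying assignment.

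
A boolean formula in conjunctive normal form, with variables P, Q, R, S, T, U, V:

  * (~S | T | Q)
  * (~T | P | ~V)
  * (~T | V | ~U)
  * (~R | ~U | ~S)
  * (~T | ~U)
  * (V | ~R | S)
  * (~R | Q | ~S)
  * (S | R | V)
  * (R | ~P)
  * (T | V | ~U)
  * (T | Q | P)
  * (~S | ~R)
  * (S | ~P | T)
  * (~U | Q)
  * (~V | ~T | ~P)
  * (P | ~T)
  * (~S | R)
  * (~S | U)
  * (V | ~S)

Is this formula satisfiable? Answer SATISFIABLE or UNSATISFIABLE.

Pure literal: Q appears only positively; assign Q = True.
Branch on P: take P = False.
  then T is forced to False.
For the remaining variables, R = False, S = False, U = True, V = True works.
Every clause has at least one true literal under this assignment.
So P = False, Q = True, R = False, S = False, T = False, U = True, V = True is a satisfying assignment.

SATISFIABLE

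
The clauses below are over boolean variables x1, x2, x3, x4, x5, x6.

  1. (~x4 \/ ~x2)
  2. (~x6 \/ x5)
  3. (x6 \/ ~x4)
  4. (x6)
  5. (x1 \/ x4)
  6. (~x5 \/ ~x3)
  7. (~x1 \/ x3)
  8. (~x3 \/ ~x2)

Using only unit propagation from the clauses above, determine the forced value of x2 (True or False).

Unit clause (x6) sets x6 = True.
(~x6 \/ x5) with x6 = True leaves only x5, so x5 = True.
(~x3 \/ ~x5) with x5 = True leaves only ~x3, so x3 = False.
(~x1 \/ x3) with x3 = False leaves only ~x1, so x1 = False.
From (x4 \/ x1) and x1 = False: x4 = True.
In (~x2 \/ ~x4), ~x4 is now false; ~x2 must hold, so x2 = False.

False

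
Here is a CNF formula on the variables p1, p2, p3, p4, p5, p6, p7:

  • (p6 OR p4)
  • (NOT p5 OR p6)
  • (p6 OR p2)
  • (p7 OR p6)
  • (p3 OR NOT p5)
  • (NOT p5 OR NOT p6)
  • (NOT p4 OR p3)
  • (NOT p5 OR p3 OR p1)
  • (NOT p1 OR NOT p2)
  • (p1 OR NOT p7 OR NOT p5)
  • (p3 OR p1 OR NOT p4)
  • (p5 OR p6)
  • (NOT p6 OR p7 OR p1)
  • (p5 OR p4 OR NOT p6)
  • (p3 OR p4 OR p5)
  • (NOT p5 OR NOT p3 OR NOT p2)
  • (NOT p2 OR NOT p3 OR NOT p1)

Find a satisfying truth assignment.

Set p1 = True and propagate.
  then p2 is forced to False.
  then p6 is forced to True.
  then p5 is forced to False.
  then p4 is forced to True.
  then p3 is forced to True.
p7 is now unconstrained; take p7 = True.

p1=True, p2=False, p3=True, p4=True, p5=False, p6=True, p7=True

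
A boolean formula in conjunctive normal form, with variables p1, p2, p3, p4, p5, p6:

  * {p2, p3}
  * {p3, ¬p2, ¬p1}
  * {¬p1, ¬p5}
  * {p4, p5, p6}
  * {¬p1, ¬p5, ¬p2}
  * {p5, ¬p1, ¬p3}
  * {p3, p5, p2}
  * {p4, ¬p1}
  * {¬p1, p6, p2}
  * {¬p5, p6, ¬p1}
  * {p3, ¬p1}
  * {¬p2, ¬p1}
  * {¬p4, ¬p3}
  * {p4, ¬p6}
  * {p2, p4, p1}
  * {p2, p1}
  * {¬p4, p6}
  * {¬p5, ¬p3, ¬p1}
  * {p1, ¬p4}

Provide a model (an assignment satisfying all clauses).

p1=F, p2=T, p3=F, p4=F, p5=T, p6=F

Check each clause:
  1. {p2, p3} — p2 is true.
  2. {p3, ¬p1, ¬p2} — ¬p1 is true.
  3. {¬p1, ¬p5} — ¬p1 is true.
  4. {p5, p6, p4} — p5 is true.
  5. {¬p5, ¬p2, ¬p1} — ¬p1 is true.
  6. {p5, ¬p1, ¬p3} — ¬p3 is true.
  7. {p3, p2, p5} — p2 is true.
  8. {¬p1, p4} — ¬p1 is true.
  9. {p2, p6, ¬p1} — p2 is true.
  10. {¬p5, ¬p1, p6} — ¬p1 is true.
  11. {p3, ¬p1} — ¬p1 is true.
  12. {¬p2, ¬p1} — ¬p1 is true.
  13. {¬p3, ¬p4} — ¬p4 is true.
  14. {p4, ¬p6} — ¬p6 is true.
  15. {p2, p1, p4} — p2 is true.
  16. {p2, p1} — p2 is true.
  17. {p6, ¬p4} — ¬p4 is true.
  18. {¬p1, ¬p3, ¬p5} — ¬p3 is true.
  19. {p1, ¬p4} — ¬p4 is true.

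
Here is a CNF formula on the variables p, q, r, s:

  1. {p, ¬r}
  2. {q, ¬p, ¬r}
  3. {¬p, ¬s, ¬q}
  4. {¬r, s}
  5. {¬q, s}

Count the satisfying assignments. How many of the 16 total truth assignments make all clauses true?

Satisfying assignments:
  p=0 q=0 r=0 s=0
  p=0 q=0 r=0 s=1
  p=0 q=1 r=0 s=1
  p=1 q=0 r=0 s=0
  p=1 q=0 r=0 s=1
That's 5 in total.

5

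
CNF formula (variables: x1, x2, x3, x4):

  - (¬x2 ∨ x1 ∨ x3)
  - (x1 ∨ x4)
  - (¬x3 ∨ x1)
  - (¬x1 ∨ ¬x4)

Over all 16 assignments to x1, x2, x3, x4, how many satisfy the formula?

5

Satisfying assignments:
  x1=F x2=F x3=F x4=T
  x1=T x2=F x3=F x4=F
  x1=T x2=F x3=T x4=F
  x1=T x2=T x3=F x4=F
  x1=T x2=T x3=T x4=F
That's 5 in total.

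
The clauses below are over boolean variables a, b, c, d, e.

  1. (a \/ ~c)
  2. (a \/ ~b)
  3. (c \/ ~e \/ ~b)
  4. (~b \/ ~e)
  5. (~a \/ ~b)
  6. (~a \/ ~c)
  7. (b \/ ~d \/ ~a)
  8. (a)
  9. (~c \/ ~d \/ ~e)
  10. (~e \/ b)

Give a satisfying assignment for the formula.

a=1, b=0, c=0, d=0, e=0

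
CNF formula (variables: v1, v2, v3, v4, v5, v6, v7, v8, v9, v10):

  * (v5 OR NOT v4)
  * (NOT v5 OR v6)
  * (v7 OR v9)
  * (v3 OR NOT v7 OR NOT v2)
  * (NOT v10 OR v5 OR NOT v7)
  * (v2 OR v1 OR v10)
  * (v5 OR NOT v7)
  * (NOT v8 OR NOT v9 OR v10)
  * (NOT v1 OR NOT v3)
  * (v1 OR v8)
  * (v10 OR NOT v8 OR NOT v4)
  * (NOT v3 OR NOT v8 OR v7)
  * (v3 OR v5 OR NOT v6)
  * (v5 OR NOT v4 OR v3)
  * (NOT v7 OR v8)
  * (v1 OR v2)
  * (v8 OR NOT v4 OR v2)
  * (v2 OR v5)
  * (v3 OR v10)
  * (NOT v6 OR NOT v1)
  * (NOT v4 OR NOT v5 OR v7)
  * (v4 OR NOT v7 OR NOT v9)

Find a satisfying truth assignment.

Set v1 = True and propagate.
  then v3 is forced to False.
  then v10 is forced to True.
  then v6 is forced to False.
  then v5 is forced to False.
  then v4 is forced to False.
  then v7 is forced to False.
  then v9 is forced to True.
  then v2 is forced to True.
v8 is now unconstrained; take v8 = True.

v1=T, v2=T, v3=F, v4=F, v5=F, v6=F, v7=F, v8=T, v9=T, v10=T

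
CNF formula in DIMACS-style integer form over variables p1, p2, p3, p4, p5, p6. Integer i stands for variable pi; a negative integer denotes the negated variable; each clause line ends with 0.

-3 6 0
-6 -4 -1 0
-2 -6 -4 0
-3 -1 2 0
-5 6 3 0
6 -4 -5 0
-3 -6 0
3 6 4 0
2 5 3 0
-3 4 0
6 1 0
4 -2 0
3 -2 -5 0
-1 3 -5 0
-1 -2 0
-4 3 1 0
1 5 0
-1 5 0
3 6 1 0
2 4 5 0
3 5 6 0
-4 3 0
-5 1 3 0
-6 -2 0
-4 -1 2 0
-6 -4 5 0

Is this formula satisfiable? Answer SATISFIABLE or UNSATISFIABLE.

UNSATISFIABLE

p3 = True:
  propagation gives p6=True; an empty clause results — contradiction.
p3 = False:
  propagation gives p4=False, p6=True, p2=False, p5=True; an empty clause results — contradiction.
Every branch closes, so no satisfying assignment exists.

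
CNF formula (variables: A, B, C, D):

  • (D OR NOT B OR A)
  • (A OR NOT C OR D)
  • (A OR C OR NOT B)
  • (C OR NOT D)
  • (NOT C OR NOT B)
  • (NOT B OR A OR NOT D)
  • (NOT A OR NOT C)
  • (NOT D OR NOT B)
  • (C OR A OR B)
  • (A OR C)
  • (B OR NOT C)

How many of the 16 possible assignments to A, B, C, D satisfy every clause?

The models are:
  A=1 B=0 C=0 D=0
  A=1 B=1 C=0 D=0
That's 2 in total.

2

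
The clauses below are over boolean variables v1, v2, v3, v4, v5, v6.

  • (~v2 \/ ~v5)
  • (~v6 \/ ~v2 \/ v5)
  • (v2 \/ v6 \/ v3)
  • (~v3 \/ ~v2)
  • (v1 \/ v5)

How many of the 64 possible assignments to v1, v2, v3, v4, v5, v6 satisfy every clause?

Split on v2, then v5.
  v2=1, v5=1: a clause becomes empty — 0.
  v2=1, v5=0: remaining (v1,v3,v4,v6) ∈ {(1,0,0,0); (1,0,1,0)} — 2.
  v2=0, v5=1: v1, v4 free; 3 ways for (v3,v6) × 2^2 = 12.
  v2=0, v5=0: v4 free; 3 ways for (v1,v3,v6) × 2^1 = 6.
Total: 0 + 2 + 12 + 6 = 20.

20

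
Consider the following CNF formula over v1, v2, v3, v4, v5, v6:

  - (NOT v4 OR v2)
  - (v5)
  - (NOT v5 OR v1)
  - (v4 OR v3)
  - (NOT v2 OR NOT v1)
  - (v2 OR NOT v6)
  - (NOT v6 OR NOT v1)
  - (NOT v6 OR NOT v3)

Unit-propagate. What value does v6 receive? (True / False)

False

(v5) is a unit clause: v5 = True.
In (v1 OR NOT v5), NOT v5 is now false; v1 must hold, so v1 = True.
From (NOT v2 OR NOT v1) and v1 = True: v2 = False.
From (v2 OR NOT v4) and v2 = False: v4 = False.
In (v3 OR v4), v4 is now false; v3 must hold, so v3 = True.
(NOT v6 OR v2): since v2 = False, the clause reduces to (NOT v6). v6 = False.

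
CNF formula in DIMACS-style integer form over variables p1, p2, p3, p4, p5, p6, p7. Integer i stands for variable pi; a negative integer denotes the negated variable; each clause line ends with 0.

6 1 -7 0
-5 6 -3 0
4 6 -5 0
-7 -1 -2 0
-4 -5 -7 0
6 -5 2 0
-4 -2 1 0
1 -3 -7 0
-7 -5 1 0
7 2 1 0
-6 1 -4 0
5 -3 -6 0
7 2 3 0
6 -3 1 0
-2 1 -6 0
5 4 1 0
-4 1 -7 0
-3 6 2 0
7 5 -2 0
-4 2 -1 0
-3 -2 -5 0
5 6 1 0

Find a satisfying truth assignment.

p1=T, p2=F, p3=T, p4=F, p5=T, p6=T, p7=T

Set p1 = True and propagate.
Set p2 = False and propagate.
  then p4 is forced to False.
The remaining clauses are satisfied by p3 = True, p5 = True, p6 = True, p7 = True.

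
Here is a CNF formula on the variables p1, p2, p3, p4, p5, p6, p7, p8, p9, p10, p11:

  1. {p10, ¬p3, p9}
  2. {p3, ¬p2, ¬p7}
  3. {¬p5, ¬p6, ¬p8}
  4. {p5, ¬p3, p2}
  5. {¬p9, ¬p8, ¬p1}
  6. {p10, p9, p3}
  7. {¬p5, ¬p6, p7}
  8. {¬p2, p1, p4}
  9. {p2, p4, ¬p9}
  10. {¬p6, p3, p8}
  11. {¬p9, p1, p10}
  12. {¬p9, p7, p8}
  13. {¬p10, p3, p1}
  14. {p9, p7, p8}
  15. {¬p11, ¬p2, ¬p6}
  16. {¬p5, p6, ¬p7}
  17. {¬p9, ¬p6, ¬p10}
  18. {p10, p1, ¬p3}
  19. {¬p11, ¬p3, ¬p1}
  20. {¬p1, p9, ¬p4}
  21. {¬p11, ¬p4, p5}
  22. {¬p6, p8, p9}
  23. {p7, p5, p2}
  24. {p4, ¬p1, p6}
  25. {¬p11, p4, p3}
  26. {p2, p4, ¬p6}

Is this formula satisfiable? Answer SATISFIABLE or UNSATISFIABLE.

SATISFIABLE

p11 occurs only negated in the remaining clauses — set p11 = False.
Branch on p1: take p1 = False.
The remaining clauses are satisfied by p2 = True, p3 = True, p4 = True, p5 = False, p6 = False, p7 = False, p8 = True, p9 = False, p10 = True.
So p1=0, p2=1, p3=1, p4=1, p5=0, p6=0, p7=0, p8=1, p9=0, p10=1, p11=0 is a satisfying assignment.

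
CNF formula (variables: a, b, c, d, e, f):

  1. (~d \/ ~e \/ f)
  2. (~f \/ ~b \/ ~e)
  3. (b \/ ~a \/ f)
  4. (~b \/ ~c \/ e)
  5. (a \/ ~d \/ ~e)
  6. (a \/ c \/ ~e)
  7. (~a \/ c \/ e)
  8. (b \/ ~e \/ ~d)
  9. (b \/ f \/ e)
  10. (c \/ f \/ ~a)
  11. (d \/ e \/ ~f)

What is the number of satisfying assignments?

Case analysis on e and f:
  e=1, f=1: remaining (a,b,c,d) ∈ {(0,0,1,0); (1,0,0,0); (1,0,1,0)} — 3.
  e=1, f=0: remaining (a,b,c,d) ∈ {(0,0,1,0); (0,1,1,0); (1,1,1,0)} — 3.
  e=0, f=1: remaining (a,b,c,d) ∈ {(0,0,0,1); (0,0,1,1); (0,1,0,1); (1,0,1,1)} — 4.
  e=0, f=0: remaining (a,b,c,d) ∈ {(0,1,0,0); (0,1,0,1)} — 2.
Total: 3 + 3 + 4 + 2 = 12.

12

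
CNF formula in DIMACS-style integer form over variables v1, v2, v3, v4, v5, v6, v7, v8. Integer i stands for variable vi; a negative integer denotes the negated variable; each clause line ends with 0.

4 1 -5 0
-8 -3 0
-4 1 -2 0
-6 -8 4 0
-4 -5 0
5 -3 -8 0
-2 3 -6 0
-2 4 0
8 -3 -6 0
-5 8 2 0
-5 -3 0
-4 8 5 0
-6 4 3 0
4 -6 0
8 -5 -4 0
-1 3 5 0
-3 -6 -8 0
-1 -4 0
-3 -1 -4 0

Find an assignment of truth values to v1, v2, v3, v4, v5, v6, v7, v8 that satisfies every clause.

v1=T, v2=F, v3=F, v4=F, v5=T, v6=F, v7=F, v8=T

Pure literal: v6 appears only negated; assign v6 = False.
Try v1 = True.
  then v4 is forced to False.
  then v2 is forced to False.
Set v3 = False and propagate.
  then v5 is forced to True.
  then v8 is forced to True.
v7 is now unconstrained; take v7 = False.
Every clause has at least one true literal under this assignment.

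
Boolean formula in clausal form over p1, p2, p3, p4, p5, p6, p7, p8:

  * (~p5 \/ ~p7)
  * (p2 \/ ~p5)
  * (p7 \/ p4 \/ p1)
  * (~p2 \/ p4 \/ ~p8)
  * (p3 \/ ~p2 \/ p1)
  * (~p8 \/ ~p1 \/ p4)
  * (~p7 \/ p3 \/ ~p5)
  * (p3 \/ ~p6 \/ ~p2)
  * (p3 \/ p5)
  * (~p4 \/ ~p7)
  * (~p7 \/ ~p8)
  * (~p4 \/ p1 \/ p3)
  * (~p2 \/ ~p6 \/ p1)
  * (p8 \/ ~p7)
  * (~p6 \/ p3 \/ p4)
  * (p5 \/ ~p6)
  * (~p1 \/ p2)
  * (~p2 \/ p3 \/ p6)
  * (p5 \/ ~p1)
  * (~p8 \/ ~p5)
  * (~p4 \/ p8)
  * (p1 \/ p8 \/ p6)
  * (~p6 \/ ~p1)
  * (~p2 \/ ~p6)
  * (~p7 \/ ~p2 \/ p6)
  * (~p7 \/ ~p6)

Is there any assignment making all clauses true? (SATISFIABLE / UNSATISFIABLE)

SATISFIABLE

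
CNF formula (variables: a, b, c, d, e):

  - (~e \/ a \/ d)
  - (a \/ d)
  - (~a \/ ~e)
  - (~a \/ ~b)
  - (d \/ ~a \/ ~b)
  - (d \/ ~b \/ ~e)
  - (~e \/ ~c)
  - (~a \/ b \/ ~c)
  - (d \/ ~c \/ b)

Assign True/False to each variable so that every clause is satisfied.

c occurs only negated in the remaining clauses — set c = False.
Pure literal: d appears only positively; assign d = True.
Branch on a: take a = False.
b, e are now unconstrained; take b = True, e = False.

a=False, b=True, c=False, d=True, e=False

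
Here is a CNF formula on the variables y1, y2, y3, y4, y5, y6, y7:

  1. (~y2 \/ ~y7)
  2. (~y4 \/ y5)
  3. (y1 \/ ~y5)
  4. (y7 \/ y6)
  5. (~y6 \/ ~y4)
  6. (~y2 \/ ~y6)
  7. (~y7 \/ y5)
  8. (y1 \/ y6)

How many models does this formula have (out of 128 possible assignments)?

Case analysis on y6 and y5:
  y6=1, y5=1: remaining (y1,y2,y3,y4,y7) ∈ {(1,0,0,0,0); (1,0,0,0,1); (1,0,1,0,0); (1,0,1,0,1)} — 4.
  y6=1, y5=0: remaining (y1,y2,y3,y4,y7) ∈ {(0,0,0,0,0); (0,0,1,0,0); (1,0,0,0,0); (1,0,1,0,0)} — 4.
  y6=0, y5=1: remaining (y1,y2,y3,y4,y7) ∈ {(1,0,0,0,1); (1,0,0,1,1); (1,0,1,0,1); (1,0,1,1,1)} — 4.
  y6=0, y5=0: a clause becomes empty — 0.
Total: 4 + 4 + 4 + 0 = 12.

12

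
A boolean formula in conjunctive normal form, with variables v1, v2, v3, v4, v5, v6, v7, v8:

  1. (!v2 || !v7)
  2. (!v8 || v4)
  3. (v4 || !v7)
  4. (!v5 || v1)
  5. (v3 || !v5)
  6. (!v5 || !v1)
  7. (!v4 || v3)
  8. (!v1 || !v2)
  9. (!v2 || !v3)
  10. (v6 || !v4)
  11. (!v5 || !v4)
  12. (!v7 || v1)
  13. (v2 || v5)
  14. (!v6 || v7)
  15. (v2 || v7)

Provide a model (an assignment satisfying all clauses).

v1 = False  v2 = True  v3 = False  v4 = False  v5 = False  v6 = False  v7 = False  v8 = False

v8 occurs only negated in the remaining clauses — set v8 = False.
Branch on v1: take v1 = False.
  then v5 is forced to False.
  then v7 is forced to False.
  then v2 is forced to True.
  then v3 is forced to False.
  then v4 is forced to False.
  then v6 is forced to False.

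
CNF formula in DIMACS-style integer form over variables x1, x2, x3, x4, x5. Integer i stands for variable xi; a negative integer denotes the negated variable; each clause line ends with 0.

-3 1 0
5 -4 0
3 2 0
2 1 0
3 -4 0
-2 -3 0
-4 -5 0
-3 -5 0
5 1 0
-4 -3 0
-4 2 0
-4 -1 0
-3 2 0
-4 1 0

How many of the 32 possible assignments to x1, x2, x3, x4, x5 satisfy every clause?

3

The models are:
  x1=0 x2=1 x3=0 x4=0 x5=1
  x1=1 x2=1 x3=0 x4=0 x5=0
  x1=1 x2=1 x3=0 x4=0 x5=1
That's 3 in total.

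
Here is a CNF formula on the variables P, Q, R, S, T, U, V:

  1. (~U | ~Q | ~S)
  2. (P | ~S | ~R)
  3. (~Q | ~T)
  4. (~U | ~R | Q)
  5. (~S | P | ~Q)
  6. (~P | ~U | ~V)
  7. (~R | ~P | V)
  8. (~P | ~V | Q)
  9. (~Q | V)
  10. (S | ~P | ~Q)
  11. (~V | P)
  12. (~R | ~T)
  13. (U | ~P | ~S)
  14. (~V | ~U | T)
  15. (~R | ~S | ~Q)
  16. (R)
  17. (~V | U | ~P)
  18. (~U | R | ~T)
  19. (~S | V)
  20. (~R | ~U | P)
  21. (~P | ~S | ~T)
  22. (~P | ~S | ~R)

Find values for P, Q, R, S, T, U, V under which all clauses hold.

(R) is a unit clause, so R = True.
Unit propagation: (~T) forces T = False.
Set P = False and propagate.
  then S is forced to False.
  then V is forced to False.
  then Q is forced to False.
  then U is forced to False.
Check each clause:
  1. (~Q | ~S | ~U) — ~U is true.
  2. (~R | P | ~S) — ~S is true.
  3. (~T | ~Q) — ~T is true.
  4. (Q | ~U | ~R) — ~U is true.
  5. (P | ~Q | ~S) — ~S is true.
  6. (~V | ~P | ~U) — ~V is true.
  7. (V | ~R | ~P) — ~P is true.
  8. (Q | ~P | ~V) — ~V is true.
  9. (V | ~Q) — ~Q is true.
  10. (S | ~P | ~Q) — ~Q is true.
  11. (~V | P) — ~V is true.
  12. (~T | ~R) — ~T is true.
  13. (U | ~P | ~S) — ~S is true.
  14. (~U | ~V | T) — ~V is true.
  15. (~R | ~Q | ~S) — ~S is true.
  16. (R) — R is true.
  17. (~V | ~P | U) — ~V is true.
  18. (R | ~T | ~U) — ~U is true.
  19. (V | ~S) — ~S is true.
  20. (~R | ~U | P) — ~U is true.
  21. (~P | ~S | ~T) — ~T is true.
  22. (~S | ~P | ~R) — ~S is true.

P=False, Q=False, R=True, S=False, T=False, U=False, V=False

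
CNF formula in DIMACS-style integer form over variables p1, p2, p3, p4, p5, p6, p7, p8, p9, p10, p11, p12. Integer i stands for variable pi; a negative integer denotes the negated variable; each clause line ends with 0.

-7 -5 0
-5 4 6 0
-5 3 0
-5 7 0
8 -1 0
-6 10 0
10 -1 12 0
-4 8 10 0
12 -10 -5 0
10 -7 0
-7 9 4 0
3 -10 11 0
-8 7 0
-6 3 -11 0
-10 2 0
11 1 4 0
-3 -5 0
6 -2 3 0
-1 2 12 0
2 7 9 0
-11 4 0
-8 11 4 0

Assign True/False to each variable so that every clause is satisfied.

p1=False, p2=True, p3=True, p4=True, p5=False, p6=True, p7=True, p8=False, p9=True, p10=True, p11=True, p12=False

Check each clause:
  1. (!p7 || !p5) — !p5 is true.
  2. (p4 || !p5 || p6) — !p5 is true.
  3. (p3 || !p5) — p3 is true.
  4. (!p5 || p7) — !p5 is true.
  5. (p8 || !p1) — !p1 is true.
  6. (p10 || !p6) — p10 is true.
  7. (p10 || p12 || !p1) — p10 is true.
  8. (p10 || !p4 || p8) — p10 is true.
  9. (!p10 || p12 || !p5) — !p5 is true.
  10. (!p7 || p10) — p10 is true.
  11. (p4 || !p7 || p9) — p4 is true.
  12. (!p10 || p11 || p3) — p11 is true.
  13. (p7 || !p8) — !p8 is true.
  14. (!p11 || !p6 || p3) — p3 is true.
  15. (!p10 || p2) — p2 is true.
  16. (p4 || p1 || p11) — p11 is true.
  17. (!p5 || !p3) — !p5 is true.
  18. (p6 || !p2 || p3) — p3 is true.
  19. (p2 || !p1 || p12) — p2 is true.
  20. (p2 || p9 || p7) — p9 is true.
  21. (p4 || !p11) — p4 is true.
  22. (p4 || p11 || !p8) — !p8 is true.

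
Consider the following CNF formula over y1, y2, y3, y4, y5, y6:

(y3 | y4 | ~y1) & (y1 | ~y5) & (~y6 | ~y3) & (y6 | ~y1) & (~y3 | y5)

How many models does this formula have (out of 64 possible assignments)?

12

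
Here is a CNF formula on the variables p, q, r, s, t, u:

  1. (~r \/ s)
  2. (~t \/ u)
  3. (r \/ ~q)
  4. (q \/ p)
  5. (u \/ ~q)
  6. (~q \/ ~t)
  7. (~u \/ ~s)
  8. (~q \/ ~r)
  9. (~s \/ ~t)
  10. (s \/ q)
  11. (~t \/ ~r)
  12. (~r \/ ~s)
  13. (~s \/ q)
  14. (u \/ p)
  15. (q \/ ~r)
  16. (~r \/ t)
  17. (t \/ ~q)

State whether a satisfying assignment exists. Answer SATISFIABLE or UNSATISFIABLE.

q = True:
  propagation gives r=True; an empty clause results — contradiction.
q = False:
  propagation gives p=True, s=True; an empty clause results — contradiction.
Every branch closes, so no satisfying assignment exists.

UNSATISFIABLE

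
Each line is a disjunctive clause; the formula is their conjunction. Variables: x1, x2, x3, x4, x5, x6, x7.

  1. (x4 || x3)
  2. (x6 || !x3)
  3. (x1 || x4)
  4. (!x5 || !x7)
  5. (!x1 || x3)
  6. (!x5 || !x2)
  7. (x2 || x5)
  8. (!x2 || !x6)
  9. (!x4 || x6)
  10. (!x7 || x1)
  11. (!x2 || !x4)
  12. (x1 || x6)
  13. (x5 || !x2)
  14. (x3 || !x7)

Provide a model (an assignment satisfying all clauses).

x1=0, x2=0, x3=1, x4=1, x5=1, x6=1, x7=0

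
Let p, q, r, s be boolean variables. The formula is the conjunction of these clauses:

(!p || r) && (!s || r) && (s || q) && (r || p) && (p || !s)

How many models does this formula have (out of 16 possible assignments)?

4

The models are:
  p=0 q=1 r=1 s=0
  p=1 q=0 r=1 s=1
  p=1 q=1 r=1 s=0
  p=1 q=1 r=1 s=1
Count: 4.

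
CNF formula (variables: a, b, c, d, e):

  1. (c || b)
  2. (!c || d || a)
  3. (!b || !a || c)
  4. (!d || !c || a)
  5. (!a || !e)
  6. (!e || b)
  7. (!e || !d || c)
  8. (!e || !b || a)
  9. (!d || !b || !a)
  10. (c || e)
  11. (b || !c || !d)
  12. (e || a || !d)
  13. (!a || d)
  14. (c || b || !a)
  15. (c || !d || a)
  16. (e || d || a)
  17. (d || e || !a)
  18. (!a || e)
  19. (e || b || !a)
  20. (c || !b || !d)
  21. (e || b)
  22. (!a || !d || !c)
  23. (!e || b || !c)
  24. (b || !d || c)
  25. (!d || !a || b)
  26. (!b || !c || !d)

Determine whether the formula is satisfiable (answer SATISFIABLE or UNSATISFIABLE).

a = True:
  propagation gives e=False; an empty clause results — contradiction.
a = False:
  c = True:
    propagation gives d=True; an empty clause results — contradiction.
  c = False:
    propagation gives b=True, e=False; an empty clause results — contradiction.
Every branch closes, so no satisfying assignment exists.

UNSATISFIABLE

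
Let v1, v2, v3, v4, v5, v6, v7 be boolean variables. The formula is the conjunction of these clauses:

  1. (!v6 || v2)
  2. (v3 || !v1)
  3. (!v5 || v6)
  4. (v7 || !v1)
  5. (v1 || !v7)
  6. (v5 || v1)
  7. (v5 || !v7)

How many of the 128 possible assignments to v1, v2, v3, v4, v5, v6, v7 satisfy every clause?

6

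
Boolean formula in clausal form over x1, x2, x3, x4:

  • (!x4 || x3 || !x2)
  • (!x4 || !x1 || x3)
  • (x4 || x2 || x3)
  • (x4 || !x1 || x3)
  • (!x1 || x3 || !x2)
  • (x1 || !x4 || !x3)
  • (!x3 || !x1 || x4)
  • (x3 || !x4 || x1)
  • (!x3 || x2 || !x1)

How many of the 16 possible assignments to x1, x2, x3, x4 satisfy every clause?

Satisfying assignments:
  x1=F x2=F x3=T x4=F
  x1=F x2=T x3=F x4=F
  x1=F x2=T x3=T x4=F
  x1=T x2=T x3=T x4=T
Count: 4.

4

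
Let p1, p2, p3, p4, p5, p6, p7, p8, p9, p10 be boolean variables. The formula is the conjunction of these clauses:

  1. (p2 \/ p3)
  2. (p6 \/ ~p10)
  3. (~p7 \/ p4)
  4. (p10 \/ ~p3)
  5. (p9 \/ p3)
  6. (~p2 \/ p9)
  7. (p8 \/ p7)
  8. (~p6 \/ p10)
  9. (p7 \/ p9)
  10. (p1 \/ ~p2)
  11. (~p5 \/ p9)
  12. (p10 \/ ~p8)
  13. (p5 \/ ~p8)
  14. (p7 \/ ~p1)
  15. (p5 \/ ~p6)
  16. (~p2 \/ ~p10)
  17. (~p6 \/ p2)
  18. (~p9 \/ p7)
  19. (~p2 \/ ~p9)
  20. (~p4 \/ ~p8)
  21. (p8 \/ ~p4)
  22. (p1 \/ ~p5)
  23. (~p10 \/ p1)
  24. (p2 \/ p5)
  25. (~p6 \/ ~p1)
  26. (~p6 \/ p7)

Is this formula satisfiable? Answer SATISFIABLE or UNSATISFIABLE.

UNSATISFIABLE

p2 = True:
  propagation gives p9=True; an empty clause results — contradiction.
p2 = False:
  propagation gives p3=True, p10=True, p6=True; an empty clause results — contradiction.
Every branch closes, so no satisfying assignment exists.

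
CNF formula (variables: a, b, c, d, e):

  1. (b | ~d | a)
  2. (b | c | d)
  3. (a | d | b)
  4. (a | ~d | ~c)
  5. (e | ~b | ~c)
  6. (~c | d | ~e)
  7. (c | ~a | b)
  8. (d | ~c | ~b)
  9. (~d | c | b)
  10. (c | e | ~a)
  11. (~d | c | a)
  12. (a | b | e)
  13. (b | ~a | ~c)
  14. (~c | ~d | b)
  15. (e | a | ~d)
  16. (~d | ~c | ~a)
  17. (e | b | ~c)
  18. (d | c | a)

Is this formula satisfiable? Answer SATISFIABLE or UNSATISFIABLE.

SATISFIABLE

Set a = True and propagate.
Set b = True and propagate.
The remaining clauses are satisfied by c = False, d = True, e = True.
Every clause has at least one true literal under this assignment.
So a=T, b=T, c=F, d=T, e=T is a satisfying assignment.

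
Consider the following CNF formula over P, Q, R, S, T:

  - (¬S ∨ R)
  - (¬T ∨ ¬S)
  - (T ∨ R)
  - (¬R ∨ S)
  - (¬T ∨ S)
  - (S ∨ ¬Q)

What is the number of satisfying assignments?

Satisfying assignments:
  P=0 Q=0 R=1 S=1 T=0
  P=0 Q=1 R=1 S=1 T=0
  P=1 Q=0 R=1 S=1 T=0
  P=1 Q=1 R=1 S=1 T=0
That's 4 in total.

4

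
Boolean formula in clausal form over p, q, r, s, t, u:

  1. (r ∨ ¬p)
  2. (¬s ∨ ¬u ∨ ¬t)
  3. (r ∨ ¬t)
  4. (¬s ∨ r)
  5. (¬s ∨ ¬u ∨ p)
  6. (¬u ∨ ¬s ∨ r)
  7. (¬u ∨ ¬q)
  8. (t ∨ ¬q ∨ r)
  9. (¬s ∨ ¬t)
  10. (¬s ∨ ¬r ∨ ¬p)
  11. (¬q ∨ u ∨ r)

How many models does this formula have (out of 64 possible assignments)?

16

Case analysis on r and s:
  r=T, s=T: remaining (p,q,t,u) ∈ {(F,F,F,F); (F,T,F,F)} — 2.
  r=T, s=F: p, t free; 3 ways for (q,u) × 2^2 = 12.
  r=F, s=T: a clause becomes empty — 0.
  r=F, s=F: remaining (p,q,t,u) ∈ {(F,F,F,F); (F,F,F,T)} — 2.
Total: 2 + 12 + 0 + 2 = 16.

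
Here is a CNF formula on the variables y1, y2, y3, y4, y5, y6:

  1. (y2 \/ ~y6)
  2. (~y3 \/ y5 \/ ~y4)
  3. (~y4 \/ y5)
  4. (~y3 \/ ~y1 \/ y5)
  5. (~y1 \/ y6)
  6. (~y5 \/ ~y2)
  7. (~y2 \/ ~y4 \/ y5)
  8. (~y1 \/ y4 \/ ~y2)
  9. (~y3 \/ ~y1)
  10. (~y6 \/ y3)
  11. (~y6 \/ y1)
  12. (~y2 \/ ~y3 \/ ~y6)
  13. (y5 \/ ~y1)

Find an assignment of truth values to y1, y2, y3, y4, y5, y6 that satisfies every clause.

y1 = 0  y2 = 1  y3 = 1  y4 = 0  y5 = 0  y6 = 0

Try y1 = False.
  then y6 is forced to False.
Branch on y2: take y2 = True.
  then y5 is forced to False.
  then y4 is forced to False.
y3 is now unconstrained; take y3 = True.
Every clause has at least one true literal under this assignment.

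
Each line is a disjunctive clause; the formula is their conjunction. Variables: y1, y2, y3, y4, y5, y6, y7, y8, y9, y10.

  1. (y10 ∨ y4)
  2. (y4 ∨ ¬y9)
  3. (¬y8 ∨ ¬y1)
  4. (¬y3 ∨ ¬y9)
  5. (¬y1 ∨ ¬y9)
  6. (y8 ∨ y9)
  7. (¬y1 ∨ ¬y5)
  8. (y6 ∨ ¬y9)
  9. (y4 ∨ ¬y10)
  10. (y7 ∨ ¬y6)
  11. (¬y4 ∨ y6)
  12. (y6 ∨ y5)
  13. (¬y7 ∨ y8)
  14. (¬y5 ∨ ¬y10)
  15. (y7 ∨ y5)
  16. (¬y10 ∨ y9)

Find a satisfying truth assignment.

y1=F  y2=F  y3=F  y4=T  y5=T  y6=T  y7=T  y8=T  y9=F  y10=F

Check each clause:
  1. (y4 ∨ y10) — y4 is true.
  2. (y4 ∨ ¬y9) — y4 is true.
  3. (¬y8 ∨ ¬y1) — ¬y1 is true.
  4. (¬y3 ∨ ¬y9) — ¬y3 is true.
  5. (¬y1 ∨ ¬y9) — ¬y1 is true.
  6. (y9 ∨ y8) — y8 is true.
  7. (¬y5 ∨ ¬y1) — ¬y1 is true.
  8. (y6 ∨ ¬y9) — y6 is true.
  9. (¬y10 ∨ y4) — y4 is true.
  10. (¬y6 ∨ y7) — y7 is true.
  11. (y6 ∨ ¬y4) — y6 is true.
  12. (y6 ∨ y5) — y5 is true.
  13. (¬y7 ∨ y8) — y8 is true.
  14. (¬y10 ∨ ¬y5) — ¬y10 is true.
  15. (y5 ∨ y7) — y5 is true.
  16. (¬y10 ∨ y9) — ¬y10 is true.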